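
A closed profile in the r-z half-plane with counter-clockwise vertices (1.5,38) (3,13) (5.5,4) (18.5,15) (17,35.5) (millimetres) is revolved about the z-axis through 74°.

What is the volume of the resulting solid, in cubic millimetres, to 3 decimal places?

Profile (r,z), 5 vertices: (1.5,38) (3,13) (5.5,4) (18.5,15) (17,35.5)
edge 0: (1.5,38)→(3,13)  cross = 1.5·13 − 3·38 = -94.5000; (r_i+r_j)·cross = 4.5·-94.5000 = -425.2500
edge 1: (3,13)→(5.5,4)  cross = 3·4 − 5.5·13 = -59.5000; (r_i+r_j)·cross = 8.5·-59.5000 = -505.7500
edge 2: (5.5,4)→(18.5,15)  cross = 5.5·15 − 18.5·4 = 8.5000; (r_i+r_j)·cross = 24·8.5000 = 204.0000
edge 3: (18.5,15)→(17,35.5)  cross = 18.5·35.5 − 17·15 = 401.7500; (r_i+r_j)·cross = 35.5·401.7500 = 14262.1250
edge 4: (17,35.5)→(1.5,38)  cross = 17·38 − 1.5·35.5 = 592.7500; (r_i+r_j)·cross = 18.5·592.7500 = 10965.8750
Σcross = 849.0000 → A = |Σcross|/2 = 424.5000 mm²
Σ(r_i+r_j)·cross = 24501.0000 → first moment M = |Σ|/6 = 4083.5000
R_c = M/A = 4083.5000/424.5000 = 9.6196 mm
θ = 74° = 1.291544 rad
V = θ·R_c·A = 1.291544·9.6196·424.5000 = 5274.018 mm³

Volume = 5274.018 mm³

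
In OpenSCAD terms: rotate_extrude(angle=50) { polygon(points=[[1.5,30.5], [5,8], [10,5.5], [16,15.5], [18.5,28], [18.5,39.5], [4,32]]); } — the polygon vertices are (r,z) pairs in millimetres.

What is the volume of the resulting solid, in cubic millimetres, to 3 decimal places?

Volume = 3439.480 mm³

Profile (r,z), 7 vertices: (1.5,30.5) (5,8) (10,5.5) (16,15.5) (18.5,28) (18.5,39.5) (4,32)
edge 0: (1.5,30.5)→(5,8)  cross = 1.5·8 − 5·30.5 = -140.5000; (r_i+r_j)·cross = 6.5·-140.5000 = -913.2500
edge 1: (5,8)→(10,5.5)  cross = 5·5.5 − 10·8 = -52.5000; (r_i+r_j)·cross = 15·-52.5000 = -787.5000
edge 2: (10,5.5)→(16,15.5)  cross = 10·15.5 − 16·5.5 = 67.0000; (r_i+r_j)·cross = 26·67.0000 = 1742.0000
edge 3: (16,15.5)→(18.5,28)  cross = 16·28 − 18.5·15.5 = 161.2500; (r_i+r_j)·cross = 34.5·161.2500 = 5563.1250
edge 4: (18.5,28)→(18.5,39.5)  cross = 18.5·39.5 − 18.5·28 = 212.7500; (r_i+r_j)·cross = 37·212.7500 = 7871.7500
edge 5: (18.5,39.5)→(4,32)  cross = 18.5·32 − 4·39.5 = 434.0000; (r_i+r_j)·cross = 22.5·434.0000 = 9765.0000
edge 6: (4,32)→(1.5,30.5)  cross = 4·30.5 − 1.5·32 = 74.0000; (r_i+r_j)·cross = 5.5·74.0000 = 407.0000
Σcross = 756.0000 → A = |Σcross|/2 = 378.0000 mm²
Σ(r_i+r_j)·cross = 23648.1250 → first moment M = |Σ|/6 = 3941.3542
R_c = M/A = 3941.3542/378.0000 = 10.4269 mm
θ = 50° = 0.872665 rad
V = θ·R_c·A = 0.872665·10.4269·378.0000 = 3439.480 mm³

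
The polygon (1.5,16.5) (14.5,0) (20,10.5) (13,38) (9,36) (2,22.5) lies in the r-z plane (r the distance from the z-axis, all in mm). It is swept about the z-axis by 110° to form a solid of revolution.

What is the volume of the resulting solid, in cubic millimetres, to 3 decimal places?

Profile (r,z), 6 vertices: (1.5,16.5) (14.5,0) (20,10.5) (13,38) (9,36) (2,22.5)
edge 0: (1.5,16.5)→(14.5,0)  cross = 1.5·0 − 14.5·16.5 = -239.2500; (r_i+r_j)·cross = 16·-239.2500 = -3828.0000
edge 1: (14.5,0)→(20,10.5)  cross = 14.5·10.5 − 20·0 = 152.2500; (r_i+r_j)·cross = 34.5·152.2500 = 5252.6250
edge 2: (20,10.5)→(13,38)  cross = 20·38 − 13·10.5 = 623.5000; (r_i+r_j)·cross = 33·623.5000 = 20575.5000
edge 3: (13,38)→(9,36)  cross = 13·36 − 9·38 = 126.0000; (r_i+r_j)·cross = 22·126.0000 = 2772.0000
edge 4: (9,36)→(2,22.5)  cross = 9·22.5 − 2·36 = 130.5000; (r_i+r_j)·cross = 11·130.5000 = 1435.5000
edge 5: (2,22.5)→(1.5,16.5)  cross = 2·16.5 − 1.5·22.5 = -0.7500; (r_i+r_j)·cross = 3.5·-0.7500 = -2.6250
Σcross = 792.2500 → A = |Σcross|/2 = 396.1250 mm²
Σ(r_i+r_j)·cross = 26205.0000 → first moment M = |Σ|/6 = 4367.5000
R_c = M/A = 4367.5000/396.1250 = 11.0256 mm
θ = 110° = 1.919862 rad
V = θ·R_c·A = 1.919862·11.0256·396.1250 = 8384.998 mm³

Volume = 8384.998 mm³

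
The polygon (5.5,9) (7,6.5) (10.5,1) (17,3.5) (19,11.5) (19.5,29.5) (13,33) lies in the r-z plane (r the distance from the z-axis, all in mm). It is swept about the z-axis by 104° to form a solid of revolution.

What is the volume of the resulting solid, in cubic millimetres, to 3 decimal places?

Volume = 7253.612 mm³

Profile (r,z), 7 vertices: (5.5,9) (7,6.5) (10.5,1) (17,3.5) (19,11.5) (19.5,29.5) (13,33)
edge 0: (5.5,9)→(7,6.5)  cross = 5.5·6.5 − 7·9 = -27.2500; (r_i+r_j)·cross = 12.5·-27.2500 = -340.6250
edge 1: (7,6.5)→(10.5,1)  cross = 7·1 − 10.5·6.5 = -61.2500; (r_i+r_j)·cross = 17.5·-61.2500 = -1071.8750
edge 2: (10.5,1)→(17,3.5)  cross = 10.5·3.5 − 17·1 = 19.7500; (r_i+r_j)·cross = 27.5·19.7500 = 543.1250
edge 3: (17,3.5)→(19,11.5)  cross = 17·11.5 − 19·3.5 = 129.0000; (r_i+r_j)·cross = 36·129.0000 = 4644.0000
edge 4: (19,11.5)→(19.5,29.5)  cross = 19·29.5 − 19.5·11.5 = 336.2500; (r_i+r_j)·cross = 38.5·336.2500 = 12945.6250
edge 5: (19.5,29.5)→(13,33)  cross = 19.5·33 − 13·29.5 = 260.0000; (r_i+r_j)·cross = 32.5·260.0000 = 8450.0000
edge 6: (13,33)→(5.5,9)  cross = 13·9 − 5.5·33 = -64.5000; (r_i+r_j)·cross = 18.5·-64.5000 = -1193.2500
Σcross = 592.0000 → A = |Σcross|/2 = 296.0000 mm²
Σ(r_i+r_j)·cross = 23977.0000 → first moment M = |Σ|/6 = 3996.1667
R_c = M/A = 3996.1667/296.0000 = 13.5006 mm
θ = 104° = 1.815142 rad
V = θ·R_c·A = 1.815142·13.5006·296.0000 = 7253.612 mm³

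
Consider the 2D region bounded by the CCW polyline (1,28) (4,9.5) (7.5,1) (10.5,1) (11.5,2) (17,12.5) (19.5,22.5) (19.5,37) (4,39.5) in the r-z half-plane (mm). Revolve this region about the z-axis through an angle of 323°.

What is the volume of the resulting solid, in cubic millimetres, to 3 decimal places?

Volume = 31075.302 mm³

Profile (r,z), 9 vertices: (1,28) (4,9.5) (7.5,1) (10.5,1) (11.5,2) (17,12.5) (19.5,22.5) (19.5,37) (4,39.5)
edge 0: (1,28)→(4,9.5)  cross = 1·9.5 − 4·28 = -102.5000; (r_i+r_j)·cross = 5·-102.5000 = -512.5000
edge 1: (4,9.5)→(7.5,1)  cross = 4·1 − 7.5·9.5 = -67.2500; (r_i+r_j)·cross = 11.5·-67.2500 = -773.3750
edge 2: (7.5,1)→(10.5,1)  cross = 7.5·1 − 10.5·1 = -3.0000; (r_i+r_j)·cross = 18·-3.0000 = -54.0000
edge 3: (10.5,1)→(11.5,2)  cross = 10.5·2 − 11.5·1 = 9.5000; (r_i+r_j)·cross = 22·9.5000 = 209.0000
edge 4: (11.5,2)→(17,12.5)  cross = 11.5·12.5 − 17·2 = 109.7500; (r_i+r_j)·cross = 28.5·109.7500 = 3127.8750
edge 5: (17,12.5)→(19.5,22.5)  cross = 17·22.5 − 19.5·12.5 = 138.7500; (r_i+r_j)·cross = 36.5·138.7500 = 5064.3750
edge 6: (19.5,22.5)→(19.5,37)  cross = 19.5·37 − 19.5·22.5 = 282.7500; (r_i+r_j)·cross = 39·282.7500 = 11027.2500
edge 7: (19.5,37)→(4,39.5)  cross = 19.5·39.5 − 4·37 = 622.2500; (r_i+r_j)·cross = 23.5·622.2500 = 14622.8750
edge 8: (4,39.5)→(1,28)  cross = 4·28 − 1·39.5 = 72.5000; (r_i+r_j)·cross = 5·72.5000 = 362.5000
Σcross = 1062.7500 → A = |Σcross|/2 = 531.3750 mm²
Σ(r_i+r_j)·cross = 33074.0000 → first moment M = |Σ|/6 = 5512.3333
R_c = M/A = 5512.3333/531.3750 = 10.3737 mm
θ = 323° = 5.637413 rad
V = θ·R_c·A = 5.637413·10.3737·531.3750 = 31075.302 mm³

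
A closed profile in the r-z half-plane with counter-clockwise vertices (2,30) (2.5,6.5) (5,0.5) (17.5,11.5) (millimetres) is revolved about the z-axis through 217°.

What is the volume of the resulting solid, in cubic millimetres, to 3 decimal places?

Profile (r,z), 4 vertices: (2,30) (2.5,6.5) (5,0.5) (17.5,11.5)
edge 0: (2,30)→(2.5,6.5)  cross = 2·6.5 − 2.5·30 = -62.0000; (r_i+r_j)·cross = 4.5·-62.0000 = -279.0000
edge 1: (2.5,6.5)→(5,0.5)  cross = 2.5·0.5 − 5·6.5 = -31.2500; (r_i+r_j)·cross = 7.5·-31.2500 = -234.3750
edge 2: (5,0.5)→(17.5,11.5)  cross = 5·11.5 − 17.5·0.5 = 48.7500; (r_i+r_j)·cross = 22.5·48.7500 = 1096.8750
edge 3: (17.5,11.5)→(2,30)  cross = 17.5·30 − 2·11.5 = 502.0000; (r_i+r_j)·cross = 19.5·502.0000 = 9789.0000
Σcross = 457.5000 → A = |Σcross|/2 = 228.7500 mm²
Σ(r_i+r_j)·cross = 10372.5000 → first moment M = |Σ|/6 = 1728.7500
R_c = M/A = 1728.7500/228.7500 = 7.5574 mm
θ = 217° = 3.787364 rad
V = θ·R_c·A = 3.787364·7.5574·228.7500 = 6547.406 mm³

Volume = 6547.406 mm³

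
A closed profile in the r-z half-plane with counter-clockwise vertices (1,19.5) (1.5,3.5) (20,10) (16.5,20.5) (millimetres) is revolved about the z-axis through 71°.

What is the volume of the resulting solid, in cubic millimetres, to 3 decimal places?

Volume = 2678.186 mm³

Profile (r,z), 4 vertices: (1,19.5) (1.5,3.5) (20,10) (16.5,20.5)
edge 0: (1,19.5)→(1.5,3.5)  cross = 1·3.5 − 1.5·19.5 = -25.7500; (r_i+r_j)·cross = 2.5·-25.7500 = -64.3750
edge 1: (1.5,3.5)→(20,10)  cross = 1.5·10 − 20·3.5 = -55.0000; (r_i+r_j)·cross = 21.5·-55.0000 = -1182.5000
edge 2: (20,10)→(16.5,20.5)  cross = 20·20.5 − 16.5·10 = 245.0000; (r_i+r_j)·cross = 36.5·245.0000 = 8942.5000
edge 3: (16.5,20.5)→(1,19.5)  cross = 16.5·19.5 − 1·20.5 = 301.2500; (r_i+r_j)·cross = 17.5·301.2500 = 5271.8750
Σcross = 465.5000 → A = |Σcross|/2 = 232.7500 mm²
Σ(r_i+r_j)·cross = 12967.5000 → first moment M = |Σ|/6 = 2161.2500
R_c = M/A = 2161.2500/232.7500 = 9.2857 mm
θ = 71° = 1.239184 rad
V = θ·R_c·A = 1.239184·9.2857·232.7500 = 2678.186 mm³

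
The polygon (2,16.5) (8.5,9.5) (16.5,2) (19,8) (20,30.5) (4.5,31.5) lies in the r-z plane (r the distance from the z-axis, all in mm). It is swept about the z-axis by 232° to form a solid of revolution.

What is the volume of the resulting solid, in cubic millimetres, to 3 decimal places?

Volume = 18272.611 mm³

Profile (r,z), 6 vertices: (2,16.5) (8.5,9.5) (16.5,2) (19,8) (20,30.5) (4.5,31.5)
edge 0: (2,16.5)→(8.5,9.5)  cross = 2·9.5 − 8.5·16.5 = -121.2500; (r_i+r_j)·cross = 10.5·-121.2500 = -1273.1250
edge 1: (8.5,9.5)→(16.5,2)  cross = 8.5·2 − 16.5·9.5 = -139.7500; (r_i+r_j)·cross = 25·-139.7500 = -3493.7500
edge 2: (16.5,2)→(19,8)  cross = 16.5·8 − 19·2 = 94.0000; (r_i+r_j)·cross = 35.5·94.0000 = 3337.0000
edge 3: (19,8)→(20,30.5)  cross = 19·30.5 − 20·8 = 419.5000; (r_i+r_j)·cross = 39·419.5000 = 16360.5000
edge 4: (20,30.5)→(4.5,31.5)  cross = 20·31.5 − 4.5·30.5 = 492.7500; (r_i+r_j)·cross = 24.5·492.7500 = 12072.3750
edge 5: (4.5,31.5)→(2,16.5)  cross = 4.5·16.5 − 2·31.5 = 11.2500; (r_i+r_j)·cross = 6.5·11.2500 = 73.1250
Σcross = 756.5000 → A = |Σcross|/2 = 378.2500 mm²
Σ(r_i+r_j)·cross = 27076.1250 → first moment M = |Σ|/6 = 4512.6875
R_c = M/A = 4512.6875/378.2500 = 11.9304 mm
θ = 232° = 4.049164 rad
V = θ·R_c·A = 4.049164·11.9304·378.2500 = 18272.611 mm³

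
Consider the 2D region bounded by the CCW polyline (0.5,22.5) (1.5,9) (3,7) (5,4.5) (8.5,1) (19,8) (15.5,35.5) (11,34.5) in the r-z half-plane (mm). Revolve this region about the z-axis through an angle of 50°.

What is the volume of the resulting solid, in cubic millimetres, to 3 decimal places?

Volume = 3789.782 mm³

Profile (r,z), 8 vertices: (0.5,22.5) (1.5,9) (3,7) (5,4.5) (8.5,1) (19,8) (15.5,35.5) (11,34.5)
edge 0: (0.5,22.5)→(1.5,9)  cross = 0.5·9 − 1.5·22.5 = -29.2500; (r_i+r_j)·cross = 2·-29.2500 = -58.5000
edge 1: (1.5,9)→(3,7)  cross = 1.5·7 − 3·9 = -16.5000; (r_i+r_j)·cross = 4.5·-16.5000 = -74.2500
edge 2: (3,7)→(5,4.5)  cross = 3·4.5 − 5·7 = -21.5000; (r_i+r_j)·cross = 8·-21.5000 = -172.0000
edge 3: (5,4.5)→(8.5,1)  cross = 5·1 − 8.5·4.5 = -33.2500; (r_i+r_j)·cross = 13.5·-33.2500 = -448.8750
edge 4: (8.5,1)→(19,8)  cross = 8.5·8 − 19·1 = 49.0000; (r_i+r_j)·cross = 27.5·49.0000 = 1347.5000
edge 5: (19,8)→(15.5,35.5)  cross = 19·35.5 − 15.5·8 = 550.5000; (r_i+r_j)·cross = 34.5·550.5000 = 18992.2500
edge 6: (15.5,35.5)→(11,34.5)  cross = 15.5·34.5 − 11·35.5 = 144.2500; (r_i+r_j)·cross = 26.5·144.2500 = 3822.6250
edge 7: (11,34.5)→(0.5,22.5)  cross = 11·22.5 − 0.5·34.5 = 230.2500; (r_i+r_j)·cross = 11.5·230.2500 = 2647.8750
Σcross = 873.5000 → A = |Σcross|/2 = 436.7500 mm²
Σ(r_i+r_j)·cross = 26056.6250 → first moment M = |Σ|/6 = 4342.7708
R_c = M/A = 4342.7708/436.7500 = 9.9434 mm
θ = 50° = 0.872665 rad
V = θ·R_c·A = 0.872665·9.9434·436.7500 = 3789.782 mm³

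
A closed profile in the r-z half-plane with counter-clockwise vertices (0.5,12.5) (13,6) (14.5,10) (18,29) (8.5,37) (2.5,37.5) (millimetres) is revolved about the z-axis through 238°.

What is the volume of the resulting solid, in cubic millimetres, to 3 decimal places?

Volume = 14184.474 mm³

Profile (r,z), 6 vertices: (0.5,12.5) (13,6) (14.5,10) (18,29) (8.5,37) (2.5,37.5)
edge 0: (0.5,12.5)→(13,6)  cross = 0.5·6 − 13·12.5 = -159.5000; (r_i+r_j)·cross = 13.5·-159.5000 = -2153.2500
edge 1: (13,6)→(14.5,10)  cross = 13·10 − 14.5·6 = 43.0000; (r_i+r_j)·cross = 27.5·43.0000 = 1182.5000
edge 2: (14.5,10)→(18,29)  cross = 14.5·29 − 18·10 = 240.5000; (r_i+r_j)·cross = 32.5·240.5000 = 7816.2500
edge 3: (18,29)→(8.5,37)  cross = 18·37 − 8.5·29 = 419.5000; (r_i+r_j)·cross = 26.5·419.5000 = 11116.7500
edge 4: (8.5,37)→(2.5,37.5)  cross = 8.5·37.5 − 2.5·37 = 226.2500; (r_i+r_j)·cross = 11·226.2500 = 2488.7500
edge 5: (2.5,37.5)→(0.5,12.5)  cross = 2.5·12.5 − 0.5·37.5 = 12.5000; (r_i+r_j)·cross = 3·12.5000 = 37.5000
Σcross = 782.2500 → A = |Σcross|/2 = 391.1250 mm²
Σ(r_i+r_j)·cross = 20488.5000 → first moment M = |Σ|/6 = 3414.7500
R_c = M/A = 3414.7500/391.1250 = 8.7306 mm
θ = 238° = 4.153884 rad
V = θ·R_c·A = 4.153884·8.7306·391.1250 = 14184.474 mm³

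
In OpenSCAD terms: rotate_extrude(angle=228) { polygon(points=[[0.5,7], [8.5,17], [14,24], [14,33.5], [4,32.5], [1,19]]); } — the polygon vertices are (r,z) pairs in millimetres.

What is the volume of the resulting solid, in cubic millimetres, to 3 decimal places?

Profile (r,z), 6 vertices: (0.5,7) (8.5,17) (14,24) (14,33.5) (4,32.5) (1,19)
edge 0: (0.5,7)→(8.5,17)  cross = 0.5·17 − 8.5·7 = -51.0000; (r_i+r_j)·cross = 9·-51.0000 = -459.0000
edge 1: (8.5,17)→(14,24)  cross = 8.5·24 − 14·17 = -34.0000; (r_i+r_j)·cross = 22.5·-34.0000 = -765.0000
edge 2: (14,24)→(14,33.5)  cross = 14·33.5 − 14·24 = 133.0000; (r_i+r_j)·cross = 28·133.0000 = 3724.0000
edge 3: (14,33.5)→(4,32.5)  cross = 14·32.5 − 4·33.5 = 321.0000; (r_i+r_j)·cross = 18·321.0000 = 5778.0000
edge 4: (4,32.5)→(1,19)  cross = 4·19 − 1·32.5 = 43.5000; (r_i+r_j)·cross = 5·43.5000 = 217.5000
edge 5: (1,19)→(0.5,7)  cross = 1·7 − 0.5·19 = -2.5000; (r_i+r_j)·cross = 1.5·-2.5000 = -3.7500
Σcross = 410.0000 → A = |Σcross|/2 = 205.0000 mm²
Σ(r_i+r_j)·cross = 8491.7500 → first moment M = |Σ|/6 = 1415.2917
R_c = M/A = 1415.2917/205.0000 = 6.9039 mm
θ = 228° = 3.979351 rad
V = θ·R_c·A = 3.979351·6.9039·205.0000 = 5631.942 mm³

Volume = 5631.942 mm³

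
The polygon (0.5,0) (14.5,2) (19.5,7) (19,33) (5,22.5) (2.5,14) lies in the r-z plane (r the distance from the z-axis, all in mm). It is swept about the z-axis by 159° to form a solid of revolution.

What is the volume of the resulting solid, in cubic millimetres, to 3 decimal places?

Volume = 13031.919 mm³

Profile (r,z), 6 vertices: (0.5,0) (14.5,2) (19.5,7) (19,33) (5,22.5) (2.5,14)
edge 0: (0.5,0)→(14.5,2)  cross = 0.5·2 − 14.5·0 = 1.0000; (r_i+r_j)·cross = 15·1.0000 = 15.0000
edge 1: (14.5,2)→(19.5,7)  cross = 14.5·7 − 19.5·2 = 62.5000; (r_i+r_j)·cross = 34·62.5000 = 2125.0000
edge 2: (19.5,7)→(19,33)  cross = 19.5·33 − 19·7 = 510.5000; (r_i+r_j)·cross = 38.5·510.5000 = 19654.2500
edge 3: (19,33)→(5,22.5)  cross = 19·22.5 − 5·33 = 262.5000; (r_i+r_j)·cross = 24·262.5000 = 6300.0000
edge 4: (5,22.5)→(2.5,14)  cross = 5·14 − 2.5·22.5 = 13.7500; (r_i+r_j)·cross = 7.5·13.7500 = 103.1250
edge 5: (2.5,14)→(0.5,0)  cross = 2.5·0 − 0.5·14 = -7.0000; (r_i+r_j)·cross = 3·-7.0000 = -21.0000
Σcross = 843.2500 → A = |Σcross|/2 = 421.6250 mm²
Σ(r_i+r_j)·cross = 28176.3750 → first moment M = |Σ|/6 = 4696.0625
R_c = M/A = 4696.0625/421.6250 = 11.1380 mm
θ = 159° = 2.775074 rad
V = θ·R_c·A = 2.775074·11.1380·421.6250 = 13031.919 mm³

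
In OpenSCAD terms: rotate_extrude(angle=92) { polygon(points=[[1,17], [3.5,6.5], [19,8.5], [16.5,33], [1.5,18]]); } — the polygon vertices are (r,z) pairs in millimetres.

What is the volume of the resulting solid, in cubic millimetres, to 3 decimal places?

Profile (r,z), 5 vertices: (1,17) (3.5,6.5) (19,8.5) (16.5,33) (1.5,18)
edge 0: (1,17)→(3.5,6.5)  cross = 1·6.5 − 3.5·17 = -53.0000; (r_i+r_j)·cross = 4.5·-53.0000 = -238.5000
edge 1: (3.5,6.5)→(19,8.5)  cross = 3.5·8.5 − 19·6.5 = -93.7500; (r_i+r_j)·cross = 22.5·-93.7500 = -2109.3750
edge 2: (19,8.5)→(16.5,33)  cross = 19·33 − 16.5·8.5 = 486.7500; (r_i+r_j)·cross = 35.5·486.7500 = 17279.6250
edge 3: (16.5,33)→(1.5,18)  cross = 16.5·18 − 1.5·33 = 247.5000; (r_i+r_j)·cross = 18·247.5000 = 4455.0000
edge 4: (1.5,18)→(1,17)  cross = 1.5·17 − 1·18 = 7.5000; (r_i+r_j)·cross = 2.5·7.5000 = 18.7500
Σcross = 595.0000 → A = |Σcross|/2 = 297.5000 mm²
Σ(r_i+r_j)·cross = 19405.5000 → first moment M = |Σ|/6 = 3234.2500
R_c = M/A = 3234.2500/297.5000 = 10.8714 mm
θ = 92° = 1.605703 rad
V = θ·R_c·A = 1.605703·10.8714·297.5000 = 5193.245 mm³

Volume = 5193.245 mm³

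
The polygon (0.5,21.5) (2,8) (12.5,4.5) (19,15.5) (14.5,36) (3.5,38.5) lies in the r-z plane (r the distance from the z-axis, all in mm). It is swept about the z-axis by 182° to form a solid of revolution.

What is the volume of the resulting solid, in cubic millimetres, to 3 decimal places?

Volume = 13437.783 mm³

Profile (r,z), 6 vertices: (0.5,21.5) (2,8) (12.5,4.5) (19,15.5) (14.5,36) (3.5,38.5)
edge 0: (0.5,21.5)→(2,8)  cross = 0.5·8 − 2·21.5 = -39.0000; (r_i+r_j)·cross = 2.5·-39.0000 = -97.5000
edge 1: (2,8)→(12.5,4.5)  cross = 2·4.5 − 12.5·8 = -91.0000; (r_i+r_j)·cross = 14.5·-91.0000 = -1319.5000
edge 2: (12.5,4.5)→(19,15.5)  cross = 12.5·15.5 − 19·4.5 = 108.2500; (r_i+r_j)·cross = 31.5·108.2500 = 3409.8750
edge 3: (19,15.5)→(14.5,36)  cross = 19·36 − 14.5·15.5 = 459.2500; (r_i+r_j)·cross = 33.5·459.2500 = 15384.8750
edge 4: (14.5,36)→(3.5,38.5)  cross = 14.5·38.5 − 3.5·36 = 432.2500; (r_i+r_j)·cross = 18·432.2500 = 7780.5000
edge 5: (3.5,38.5)→(0.5,21.5)  cross = 3.5·21.5 − 0.5·38.5 = 56.0000; (r_i+r_j)·cross = 4·56.0000 = 224.0000
Σcross = 925.7500 → A = |Σcross|/2 = 462.8750 mm²
Σ(r_i+r_j)·cross = 25382.2500 → first moment M = |Σ|/6 = 4230.3750
R_c = M/A = 4230.3750/462.8750 = 9.1393 mm
θ = 182° = 3.176499 rad
V = θ·R_c·A = 3.176499·9.1393·462.8750 = 13437.783 mm³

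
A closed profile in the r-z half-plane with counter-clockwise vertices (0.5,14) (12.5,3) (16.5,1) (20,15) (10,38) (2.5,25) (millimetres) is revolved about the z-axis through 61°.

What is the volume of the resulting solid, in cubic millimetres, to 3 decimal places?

Volume = 4485.773 mm³

Profile (r,z), 6 vertices: (0.5,14) (12.5,3) (16.5,1) (20,15) (10,38) (2.5,25)
edge 0: (0.5,14)→(12.5,3)  cross = 0.5·3 − 12.5·14 = -173.5000; (r_i+r_j)·cross = 13·-173.5000 = -2255.5000
edge 1: (12.5,3)→(16.5,1)  cross = 12.5·1 − 16.5·3 = -37.0000; (r_i+r_j)·cross = 29·-37.0000 = -1073.0000
edge 2: (16.5,1)→(20,15)  cross = 16.5·15 − 20·1 = 227.5000; (r_i+r_j)·cross = 36.5·227.5000 = 8303.7500
edge 3: (20,15)→(10,38)  cross = 20·38 − 10·15 = 610.0000; (r_i+r_j)·cross = 30·610.0000 = 18300.0000
edge 4: (10,38)→(2.5,25)  cross = 10·25 − 2.5·38 = 155.0000; (r_i+r_j)·cross = 12.5·155.0000 = 1937.5000
edge 5: (2.5,25)→(0.5,14)  cross = 2.5·14 − 0.5·25 = 22.5000; (r_i+r_j)·cross = 3·22.5000 = 67.5000
Σcross = 804.5000 → A = |Σcross|/2 = 402.2500 mm²
Σ(r_i+r_j)·cross = 25280.2500 → first moment M = |Σ|/6 = 4213.3750
R_c = M/A = 4213.3750/402.2500 = 10.4745 mm
θ = 61° = 1.064651 rad
V = θ·R_c·A = 1.064651·10.4745·402.2500 = 4485.773 mm³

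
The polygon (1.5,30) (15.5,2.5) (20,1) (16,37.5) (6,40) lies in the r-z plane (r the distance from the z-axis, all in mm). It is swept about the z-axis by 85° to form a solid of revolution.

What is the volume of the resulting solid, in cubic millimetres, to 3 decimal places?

Volume = 6771.819 mm³

Profile (r,z), 5 vertices: (1.5,30) (15.5,2.5) (20,1) (16,37.5) (6,40)
edge 0: (1.5,30)→(15.5,2.5)  cross = 1.5·2.5 − 15.5·30 = -461.2500; (r_i+r_j)·cross = 17·-461.2500 = -7841.2500
edge 1: (15.5,2.5)→(20,1)  cross = 15.5·1 − 20·2.5 = -34.5000; (r_i+r_j)·cross = 35.5·-34.5000 = -1224.7500
edge 2: (20,1)→(16,37.5)  cross = 20·37.5 − 16·1 = 734.0000; (r_i+r_j)·cross = 36·734.0000 = 26424.0000
edge 3: (16,37.5)→(6,40)  cross = 16·40 − 6·37.5 = 415.0000; (r_i+r_j)·cross = 22·415.0000 = 9130.0000
edge 4: (6,40)→(1.5,30)  cross = 6·30 − 1.5·40 = 120.0000; (r_i+r_j)·cross = 7.5·120.0000 = 900.0000
Σcross = 773.2500 → A = |Σcross|/2 = 386.6250 mm²
Σ(r_i+r_j)·cross = 27388.0000 → first moment M = |Σ|/6 = 4564.6667
R_c = M/A = 4564.6667/386.6250 = 11.8064 mm
θ = 85° = 1.483530 rad
V = θ·R_c·A = 1.483530·11.8064·386.6250 = 6771.819 mm³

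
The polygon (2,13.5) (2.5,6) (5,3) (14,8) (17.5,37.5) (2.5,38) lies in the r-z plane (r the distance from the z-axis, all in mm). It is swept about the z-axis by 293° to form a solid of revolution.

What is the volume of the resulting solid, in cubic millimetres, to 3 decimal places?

Volume = 19652.177 mm³

Profile (r,z), 6 vertices: (2,13.5) (2.5,6) (5,3) (14,8) (17.5,37.5) (2.5,38)
edge 0: (2,13.5)→(2.5,6)  cross = 2·6 − 2.5·13.5 = -21.7500; (r_i+r_j)·cross = 4.5·-21.7500 = -97.8750
edge 1: (2.5,6)→(5,3)  cross = 2.5·3 − 5·6 = -22.5000; (r_i+r_j)·cross = 7.5·-22.5000 = -168.7500
edge 2: (5,3)→(14,8)  cross = 5·8 − 14·3 = -2.0000; (r_i+r_j)·cross = 19·-2.0000 = -38.0000
edge 3: (14,8)→(17.5,37.5)  cross = 14·37.5 − 17.5·8 = 385.0000; (r_i+r_j)·cross = 31.5·385.0000 = 12127.5000
edge 4: (17.5,37.5)→(2.5,38)  cross = 17.5·38 − 2.5·37.5 = 571.2500; (r_i+r_j)·cross = 20·571.2500 = 11425.0000
edge 5: (2.5,38)→(2,13.5)  cross = 2.5·13.5 − 2·38 = -42.2500; (r_i+r_j)·cross = 4.5·-42.2500 = -190.1250
Σcross = 867.7500 → A = |Σcross|/2 = 433.8750 mm²
Σ(r_i+r_j)·cross = 23057.7500 → first moment M = |Σ|/6 = 3842.9583
R_c = M/A = 3842.9583/433.8750 = 8.8573 mm
θ = 293° = 5.113815 rad
V = θ·R_c·A = 5.113815·8.8573·433.8750 = 19652.177 mm³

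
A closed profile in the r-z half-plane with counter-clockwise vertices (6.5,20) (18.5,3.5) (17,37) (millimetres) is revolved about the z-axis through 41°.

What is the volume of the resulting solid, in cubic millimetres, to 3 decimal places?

Volume = 1889.681 mm³

Profile (r,z), 3 vertices: (6.5,20) (18.5,3.5) (17,37)
edge 0: (6.5,20)→(18.5,3.5)  cross = 6.5·3.5 − 18.5·20 = -347.2500; (r_i+r_j)·cross = 25·-347.2500 = -8681.2500
edge 1: (18.5,3.5)→(17,37)  cross = 18.5·37 − 17·3.5 = 625.0000; (r_i+r_j)·cross = 35.5·625.0000 = 22187.5000
edge 2: (17,37)→(6.5,20)  cross = 17·20 − 6.5·37 = 99.5000; (r_i+r_j)·cross = 23.5·99.5000 = 2338.2500
Σcross = 377.2500 → A = |Σcross|/2 = 188.6250 mm²
Σ(r_i+r_j)·cross = 15844.5000 → first moment M = |Σ|/6 = 2640.7500
R_c = M/A = 2640.7500/188.6250 = 14.0000 mm
θ = 41° = 0.715585 rad
V = θ·R_c·A = 0.715585·14.0000·188.6250 = 1889.681 mm³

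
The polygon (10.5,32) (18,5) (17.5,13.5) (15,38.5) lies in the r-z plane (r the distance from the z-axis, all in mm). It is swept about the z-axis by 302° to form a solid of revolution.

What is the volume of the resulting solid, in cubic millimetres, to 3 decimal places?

Profile (r,z), 4 vertices: (10.5,32) (18,5) (17.5,13.5) (15,38.5)
edge 0: (10.5,32)→(18,5)  cross = 10.5·5 − 18·32 = -523.5000; (r_i+r_j)·cross = 28.5·-523.5000 = -14919.7500
edge 1: (18,5)→(17.5,13.5)  cross = 18·13.5 − 17.5·5 = 155.5000; (r_i+r_j)·cross = 35.5·155.5000 = 5520.2500
edge 2: (17.5,13.5)→(15,38.5)  cross = 17.5·38.5 − 15·13.5 = 471.2500; (r_i+r_j)·cross = 32.5·471.2500 = 15315.6250
edge 3: (15,38.5)→(10.5,32)  cross = 15·32 − 10.5·38.5 = 75.7500; (r_i+r_j)·cross = 25.5·75.7500 = 1931.6250
Σcross = 179.0000 → A = |Σcross|/2 = 89.5000 mm²
Σ(r_i+r_j)·cross = 7847.7500 → first moment M = |Σ|/6 = 1307.9583
R_c = M/A = 1307.9583/89.5000 = 14.6141 mm
θ = 302° = 5.270894 rad
V = θ·R_c·A = 5.270894·14.6141·89.5000 = 6894.110 mm³

Volume = 6894.110 mm³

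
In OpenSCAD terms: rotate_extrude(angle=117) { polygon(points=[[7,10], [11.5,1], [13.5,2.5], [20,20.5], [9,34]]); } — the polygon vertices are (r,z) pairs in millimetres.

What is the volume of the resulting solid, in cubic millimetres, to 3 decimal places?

Volume = 6119.597 mm³

Profile (r,z), 5 vertices: (7,10) (11.5,1) (13.5,2.5) (20,20.5) (9,34)
edge 0: (7,10)→(11.5,1)  cross = 7·1 − 11.5·10 = -108.0000; (r_i+r_j)·cross = 18.5·-108.0000 = -1998.0000
edge 1: (11.5,1)→(13.5,2.5)  cross = 11.5·2.5 − 13.5·1 = 15.2500; (r_i+r_j)·cross = 25·15.2500 = 381.2500
edge 2: (13.5,2.5)→(20,20.5)  cross = 13.5·20.5 − 20·2.5 = 226.7500; (r_i+r_j)·cross = 33.5·226.7500 = 7596.1250
edge 3: (20,20.5)→(9,34)  cross = 20·34 − 9·20.5 = 495.5000; (r_i+r_j)·cross = 29·495.5000 = 14369.5000
edge 4: (9,34)→(7,10)  cross = 9·10 − 7·34 = -148.0000; (r_i+r_j)·cross = 16·-148.0000 = -2368.0000
Σcross = 481.5000 → A = |Σcross|/2 = 240.7500 mm²
Σ(r_i+r_j)·cross = 17980.8750 → first moment M = |Σ|/6 = 2996.8125
R_c = M/A = 2996.8125/240.7500 = 12.4478 mm
θ = 117° = 2.042035 rad
V = θ·R_c·A = 2.042035·12.4478·240.7500 = 6119.597 mm³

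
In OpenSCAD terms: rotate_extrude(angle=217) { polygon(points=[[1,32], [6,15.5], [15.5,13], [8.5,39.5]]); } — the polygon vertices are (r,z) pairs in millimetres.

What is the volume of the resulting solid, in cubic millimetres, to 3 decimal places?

Volume = 6013.625 mm³

Profile (r,z), 4 vertices: (1,32) (6,15.5) (15.5,13) (8.5,39.5)
edge 0: (1,32)→(6,15.5)  cross = 1·15.5 − 6·32 = -176.5000; (r_i+r_j)·cross = 7·-176.5000 = -1235.5000
edge 1: (6,15.5)→(15.5,13)  cross = 6·13 − 15.5·15.5 = -162.2500; (r_i+r_j)·cross = 21.5·-162.2500 = -3488.3750
edge 2: (15.5,13)→(8.5,39.5)  cross = 15.5·39.5 − 8.5·13 = 501.7500; (r_i+r_j)·cross = 24·501.7500 = 12042.0000
edge 3: (8.5,39.5)→(1,32)  cross = 8.5·32 − 1·39.5 = 232.5000; (r_i+r_j)·cross = 9.5·232.5000 = 2208.7500
Σcross = 395.5000 → A = |Σcross|/2 = 197.7500 mm²
Σ(r_i+r_j)·cross = 9526.8750 → first moment M = |Σ|/6 = 1587.8125
R_c = M/A = 1587.8125/197.7500 = 8.0294 mm
θ = 217° = 3.787364 rad
V = θ·R_c·A = 3.787364·8.0294·197.7500 = 6013.625 mm³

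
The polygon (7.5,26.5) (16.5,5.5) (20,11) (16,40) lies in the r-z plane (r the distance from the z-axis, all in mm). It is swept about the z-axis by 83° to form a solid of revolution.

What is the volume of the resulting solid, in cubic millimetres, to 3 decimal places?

Profile (r,z), 4 vertices: (7.5,26.5) (16.5,5.5) (20,11) (16,40)
edge 0: (7.5,26.5)→(16.5,5.5)  cross = 7.5·5.5 − 16.5·26.5 = -396.0000; (r_i+r_j)·cross = 24·-396.0000 = -9504.0000
edge 1: (16.5,5.5)→(20,11)  cross = 16.5·11 − 20·5.5 = 71.5000; (r_i+r_j)·cross = 36.5·71.5000 = 2609.7500
edge 2: (20,11)→(16,40)  cross = 20·40 − 16·11 = 624.0000; (r_i+r_j)·cross = 36·624.0000 = 22464.0000
edge 3: (16,40)→(7.5,26.5)  cross = 16·26.5 − 7.5·40 = 124.0000; (r_i+r_j)·cross = 23.5·124.0000 = 2914.0000
Σcross = 423.5000 → A = |Σcross|/2 = 211.7500 mm²
Σ(r_i+r_j)·cross = 18483.7500 → first moment M = |Σ|/6 = 3080.6250
R_c = M/A = 3080.6250/211.7500 = 14.5484 mm
θ = 83° = 1.448623 rad
V = θ·R_c·A = 1.448623·14.5484·211.7500 = 4462.665 mm³

Volume = 4462.665 mm³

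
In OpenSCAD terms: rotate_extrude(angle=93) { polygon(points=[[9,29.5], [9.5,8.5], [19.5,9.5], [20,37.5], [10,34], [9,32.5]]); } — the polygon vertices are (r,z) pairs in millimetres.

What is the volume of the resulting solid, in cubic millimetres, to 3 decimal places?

Volume = 6613.144 mm³

Profile (r,z), 6 vertices: (9,29.5) (9.5,8.5) (19.5,9.5) (20,37.5) (10,34) (9,32.5)
edge 0: (9,29.5)→(9.5,8.5)  cross = 9·8.5 − 9.5·29.5 = -203.7500; (r_i+r_j)·cross = 18.5·-203.7500 = -3769.3750
edge 1: (9.5,8.5)→(19.5,9.5)  cross = 9.5·9.5 − 19.5·8.5 = -75.5000; (r_i+r_j)·cross = 29·-75.5000 = -2189.5000
edge 2: (19.5,9.5)→(20,37.5)  cross = 19.5·37.5 − 20·9.5 = 541.2500; (r_i+r_j)·cross = 39.5·541.2500 = 21379.3750
edge 3: (20,37.5)→(10,34)  cross = 20·34 − 10·37.5 = 305.0000; (r_i+r_j)·cross = 30·305.0000 = 9150.0000
edge 4: (10,34)→(9,32.5)  cross = 10·32.5 − 9·34 = 19.0000; (r_i+r_j)·cross = 19·19.0000 = 361.0000
edge 5: (9,32.5)→(9,29.5)  cross = 9·29.5 − 9·32.5 = -27.0000; (r_i+r_j)·cross = 18·-27.0000 = -486.0000
Σcross = 559.0000 → A = |Σcross|/2 = 279.5000 mm²
Σ(r_i+r_j)·cross = 24445.5000 → first moment M = |Σ|/6 = 4074.2500
R_c = M/A = 4074.2500/279.5000 = 14.5769 mm
θ = 93° = 1.623156 rad
V = θ·R_c·A = 1.623156·14.5769·279.5000 = 6613.144 mm³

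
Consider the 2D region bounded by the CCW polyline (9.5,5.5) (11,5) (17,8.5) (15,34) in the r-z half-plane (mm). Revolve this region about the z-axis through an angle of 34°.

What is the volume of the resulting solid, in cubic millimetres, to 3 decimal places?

Volume = 840.197 mm³

Profile (r,z), 4 vertices: (9.5,5.5) (11,5) (17,8.5) (15,34)
edge 0: (9.5,5.5)→(11,5)  cross = 9.5·5 − 11·5.5 = -13.0000; (r_i+r_j)·cross = 20.5·-13.0000 = -266.5000
edge 1: (11,5)→(17,8.5)  cross = 11·8.5 − 17·5 = 8.5000; (r_i+r_j)·cross = 28·8.5000 = 238.0000
edge 2: (17,8.5)→(15,34)  cross = 17·34 − 15·8.5 = 450.5000; (r_i+r_j)·cross = 32·450.5000 = 14416.0000
edge 3: (15,34)→(9.5,5.5)  cross = 15·5.5 − 9.5·34 = -240.5000; (r_i+r_j)·cross = 24.5·-240.5000 = -5892.2500
Σcross = 205.5000 → A = |Σcross|/2 = 102.7500 mm²
Σ(r_i+r_j)·cross = 8495.2500 → first moment M = |Σ|/6 = 1415.8750
R_c = M/A = 1415.8750/102.7500 = 13.7798 mm
θ = 34° = 0.593412 rad
V = θ·R_c·A = 0.593412·13.7798·102.7500 = 840.197 mm³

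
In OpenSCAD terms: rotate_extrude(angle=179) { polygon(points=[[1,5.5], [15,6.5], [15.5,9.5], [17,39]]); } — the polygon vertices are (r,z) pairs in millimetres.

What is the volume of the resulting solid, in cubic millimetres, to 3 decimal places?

Profile (r,z), 4 vertices: (1,5.5) (15,6.5) (15.5,9.5) (17,39)
edge 0: (1,5.5)→(15,6.5)  cross = 1·6.5 − 15·5.5 = -76.0000; (r_i+r_j)·cross = 16·-76.0000 = -1216.0000
edge 1: (15,6.5)→(15.5,9.5)  cross = 15·9.5 − 15.5·6.5 = 41.7500; (r_i+r_j)·cross = 30.5·41.7500 = 1273.3750
edge 2: (15.5,9.5)→(17,39)  cross = 15.5·39 − 17·9.5 = 443.0000; (r_i+r_j)·cross = 32.5·443.0000 = 14397.5000
edge 3: (17,39)→(1,5.5)  cross = 17·5.5 − 1·39 = 54.5000; (r_i+r_j)·cross = 18·54.5000 = 981.0000
Σcross = 463.2500 → A = |Σcross|/2 = 231.6250 mm²
Σ(r_i+r_j)·cross = 15435.8750 → first moment M = |Σ|/6 = 2572.6458
R_c = M/A = 2572.6458/231.6250 = 11.1069 mm
θ = 179° = 3.124139 rad
V = θ·R_c·A = 3.124139·11.1069·231.6250 = 8037.304 mm³

Volume = 8037.304 mm³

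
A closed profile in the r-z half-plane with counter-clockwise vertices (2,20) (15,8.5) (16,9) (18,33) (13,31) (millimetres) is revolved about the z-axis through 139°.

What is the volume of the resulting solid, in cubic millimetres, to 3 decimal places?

Volume = 5891.560 mm³

Profile (r,z), 5 vertices: (2,20) (15,8.5) (16,9) (18,33) (13,31)
edge 0: (2,20)→(15,8.5)  cross = 2·8.5 − 15·20 = -283.0000; (r_i+r_j)·cross = 17·-283.0000 = -4811.0000
edge 1: (15,8.5)→(16,9)  cross = 15·9 − 16·8.5 = -1.0000; (r_i+r_j)·cross = 31·-1.0000 = -31.0000
edge 2: (16,9)→(18,33)  cross = 16·33 − 18·9 = 366.0000; (r_i+r_j)·cross = 34·366.0000 = 12444.0000
edge 3: (18,33)→(13,31)  cross = 18·31 − 13·33 = 129.0000; (r_i+r_j)·cross = 31·129.0000 = 3999.0000
edge 4: (13,31)→(2,20)  cross = 13·20 − 2·31 = 198.0000; (r_i+r_j)·cross = 15·198.0000 = 2970.0000
Σcross = 409.0000 → A = |Σcross|/2 = 204.5000 mm²
Σ(r_i+r_j)·cross = 14571.0000 → first moment M = |Σ|/6 = 2428.5000
R_c = M/A = 2428.5000/204.5000 = 11.8753 mm
θ = 139° = 2.426008 rad
V = θ·R_c·A = 2.426008·11.8753·204.5000 = 5891.560 mm³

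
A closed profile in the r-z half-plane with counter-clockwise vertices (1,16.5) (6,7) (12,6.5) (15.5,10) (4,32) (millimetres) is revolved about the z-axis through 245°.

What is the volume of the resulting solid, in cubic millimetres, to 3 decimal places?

Volume = 5799.313 mm³

Profile (r,z), 5 vertices: (1,16.5) (6,7) (12,6.5) (15.5,10) (4,32)
edge 0: (1,16.5)→(6,7)  cross = 1·7 − 6·16.5 = -92.0000; (r_i+r_j)·cross = 7·-92.0000 = -644.0000
edge 1: (6,7)→(12,6.5)  cross = 6·6.5 − 12·7 = -45.0000; (r_i+r_j)·cross = 18·-45.0000 = -810.0000
edge 2: (12,6.5)→(15.5,10)  cross = 12·10 − 15.5·6.5 = 19.2500; (r_i+r_j)·cross = 27.5·19.2500 = 529.3750
edge 3: (15.5,10)→(4,32)  cross = 15.5·32 − 4·10 = 456.0000; (r_i+r_j)·cross = 19.5·456.0000 = 8892.0000
edge 4: (4,32)→(1,16.5)  cross = 4·16.5 − 1·32 = 34.0000; (r_i+r_j)·cross = 5·34.0000 = 170.0000
Σcross = 372.2500 → A = |Σcross|/2 = 186.1250 mm²
Σ(r_i+r_j)·cross = 8137.3750 → first moment M = |Σ|/6 = 1356.2292
R_c = M/A = 1356.2292/186.1250 = 7.2867 mm
θ = 245° = 4.276057 rad
V = θ·R_c·A = 4.276057·7.2867·186.1250 = 5799.313 mm³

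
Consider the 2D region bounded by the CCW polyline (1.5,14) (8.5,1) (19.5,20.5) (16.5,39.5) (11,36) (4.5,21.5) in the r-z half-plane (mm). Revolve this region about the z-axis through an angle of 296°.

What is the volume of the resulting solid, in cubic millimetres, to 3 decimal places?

Profile (r,z), 6 vertices: (1.5,14) (8.5,1) (19.5,20.5) (16.5,39.5) (11,36) (4.5,21.5)
edge 0: (1.5,14)→(8.5,1)  cross = 1.5·1 − 8.5·14 = -117.5000; (r_i+r_j)·cross = 10·-117.5000 = -1175.0000
edge 1: (8.5,1)→(19.5,20.5)  cross = 8.5·20.5 − 19.5·1 = 154.7500; (r_i+r_j)·cross = 28·154.7500 = 4333.0000
edge 2: (19.5,20.5)→(16.5,39.5)  cross = 19.5·39.5 − 16.5·20.5 = 432.0000; (r_i+r_j)·cross = 36·432.0000 = 15552.0000
edge 3: (16.5,39.5)→(11,36)  cross = 16.5·36 − 11·39.5 = 159.5000; (r_i+r_j)·cross = 27.5·159.5000 = 4386.2500
edge 4: (11,36)→(4.5,21.5)  cross = 11·21.5 − 4.5·36 = 74.5000; (r_i+r_j)·cross = 15.5·74.5000 = 1154.7500
edge 5: (4.5,21.5)→(1.5,14)  cross = 4.5·14 − 1.5·21.5 = 30.7500; (r_i+r_j)·cross = 6·30.7500 = 184.5000
Σcross = 734.0000 → A = |Σcross|/2 = 367.0000 mm²
Σ(r_i+r_j)·cross = 24435.5000 → first moment M = |Σ|/6 = 4072.5833
R_c = M/A = 4072.5833/367.0000 = 11.0970 mm
θ = 296° = 5.166175 rad
V = θ·R_c·A = 5.166175·11.0970·367.0000 = 21039.677 mm³

Volume = 21039.677 mm³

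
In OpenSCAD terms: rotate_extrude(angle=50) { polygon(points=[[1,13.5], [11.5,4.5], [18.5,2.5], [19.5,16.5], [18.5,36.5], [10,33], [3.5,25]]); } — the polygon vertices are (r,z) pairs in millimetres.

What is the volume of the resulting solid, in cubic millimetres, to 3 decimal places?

Volume = 4448.735 mm³

Profile (r,z), 7 vertices: (1,13.5) (11.5,4.5) (18.5,2.5) (19.5,16.5) (18.5,36.5) (10,33) (3.5,25)
edge 0: (1,13.5)→(11.5,4.5)  cross = 1·4.5 − 11.5·13.5 = -150.7500; (r_i+r_j)·cross = 12.5·-150.7500 = -1884.3750
edge 1: (11.5,4.5)→(18.5,2.5)  cross = 11.5·2.5 − 18.5·4.5 = -54.5000; (r_i+r_j)·cross = 30·-54.5000 = -1635.0000
edge 2: (18.5,2.5)→(19.5,16.5)  cross = 18.5·16.5 − 19.5·2.5 = 256.5000; (r_i+r_j)·cross = 38·256.5000 = 9747.0000
edge 3: (19.5,16.5)→(18.5,36.5)  cross = 19.5·36.5 − 18.5·16.5 = 406.5000; (r_i+r_j)·cross = 38·406.5000 = 15447.0000
edge 4: (18.5,36.5)→(10,33)  cross = 18.5·33 − 10·36.5 = 245.5000; (r_i+r_j)·cross = 28.5·245.5000 = 6996.7500
edge 5: (10,33)→(3.5,25)  cross = 10·25 − 3.5·33 = 134.5000; (r_i+r_j)·cross = 13.5·134.5000 = 1815.7500
edge 6: (3.5,25)→(1,13.5)  cross = 3.5·13.5 − 1·25 = 22.2500; (r_i+r_j)·cross = 4.5·22.2500 = 100.1250
Σcross = 860.0000 → A = |Σcross|/2 = 430.0000 mm²
Σ(r_i+r_j)·cross = 30587.2500 → first moment M = |Σ|/6 = 5097.8750
R_c = M/A = 5097.8750/430.0000 = 11.8555 mm
θ = 50° = 0.872665 rad
V = θ·R_c·A = 0.872665·11.8555·430.0000 = 4448.735 mm³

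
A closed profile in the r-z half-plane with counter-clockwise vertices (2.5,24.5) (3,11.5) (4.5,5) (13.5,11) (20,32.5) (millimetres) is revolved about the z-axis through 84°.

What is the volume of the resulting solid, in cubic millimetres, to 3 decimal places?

Volume = 3831.164 mm³

Profile (r,z), 5 vertices: (2.5,24.5) (3,11.5) (4.5,5) (13.5,11) (20,32.5)
edge 0: (2.5,24.5)→(3,11.5)  cross = 2.5·11.5 − 3·24.5 = -44.7500; (r_i+r_j)·cross = 5.5·-44.7500 = -246.1250
edge 1: (3,11.5)→(4.5,5)  cross = 3·5 − 4.5·11.5 = -36.7500; (r_i+r_j)·cross = 7.5·-36.7500 = -275.6250
edge 2: (4.5,5)→(13.5,11)  cross = 4.5·11 − 13.5·5 = -18.0000; (r_i+r_j)·cross = 18·-18.0000 = -324.0000
edge 3: (13.5,11)→(20,32.5)  cross = 13.5·32.5 − 20·11 = 218.7500; (r_i+r_j)·cross = 33.5·218.7500 = 7328.1250
edge 4: (20,32.5)→(2.5,24.5)  cross = 20·24.5 − 2.5·32.5 = 408.7500; (r_i+r_j)·cross = 22.5·408.7500 = 9196.8750
Σcross = 528.0000 → A = |Σcross|/2 = 264.0000 mm²
Σ(r_i+r_j)·cross = 15679.2500 → first moment M = |Σ|/6 = 2613.2083
R_c = M/A = 2613.2083/264.0000 = 9.8985 mm
θ = 84° = 1.466077 rad
V = θ·R_c·A = 1.466077·9.8985·264.0000 = 3831.164 mm³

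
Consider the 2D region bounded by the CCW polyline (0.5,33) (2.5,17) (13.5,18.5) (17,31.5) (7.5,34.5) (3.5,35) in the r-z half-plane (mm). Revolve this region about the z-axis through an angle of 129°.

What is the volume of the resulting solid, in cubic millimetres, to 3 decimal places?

Volume = 4036.238 mm³

Profile (r,z), 6 vertices: (0.5,33) (2.5,17) (13.5,18.5) (17,31.5) (7.5,34.5) (3.5,35)
edge 0: (0.5,33)→(2.5,17)  cross = 0.5·17 − 2.5·33 = -74.0000; (r_i+r_j)·cross = 3·-74.0000 = -222.0000
edge 1: (2.5,17)→(13.5,18.5)  cross = 2.5·18.5 − 13.5·17 = -183.2500; (r_i+r_j)·cross = 16·-183.2500 = -2932.0000
edge 2: (13.5,18.5)→(17,31.5)  cross = 13.5·31.5 − 17·18.5 = 110.7500; (r_i+r_j)·cross = 30.5·110.7500 = 3377.8750
edge 3: (17,31.5)→(7.5,34.5)  cross = 17·34.5 − 7.5·31.5 = 350.2500; (r_i+r_j)·cross = 24.5·350.2500 = 8581.1250
edge 4: (7.5,34.5)→(3.5,35)  cross = 7.5·35 − 3.5·34.5 = 141.7500; (r_i+r_j)·cross = 11·141.7500 = 1559.2500
edge 5: (3.5,35)→(0.5,33)  cross = 3.5·33 − 0.5·35 = 98.0000; (r_i+r_j)·cross = 4·98.0000 = 392.0000
Σcross = 443.5000 → A = |Σcross|/2 = 221.7500 mm²
Σ(r_i+r_j)·cross = 10756.2500 → first moment M = |Σ|/6 = 1792.7083
R_c = M/A = 1792.7083/221.7500 = 8.0844 mm
θ = 129° = 2.251475 rad
V = θ·R_c·A = 2.251475·8.0844·221.7500 = 4036.238 mm³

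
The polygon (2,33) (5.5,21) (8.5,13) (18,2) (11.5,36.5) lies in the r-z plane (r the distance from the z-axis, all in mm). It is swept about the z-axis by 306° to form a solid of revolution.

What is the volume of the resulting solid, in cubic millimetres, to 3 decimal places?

Volume = 12947.655 mm³

Profile (r,z), 5 vertices: (2,33) (5.5,21) (8.5,13) (18,2) (11.5,36.5)
edge 0: (2,33)→(5.5,21)  cross = 2·21 − 5.5·33 = -139.5000; (r_i+r_j)·cross = 7.5·-139.5000 = -1046.2500
edge 1: (5.5,21)→(8.5,13)  cross = 5.5·13 − 8.5·21 = -107.0000; (r_i+r_j)·cross = 14·-107.0000 = -1498.0000
edge 2: (8.5,13)→(18,2)  cross = 8.5·2 − 18·13 = -217.0000; (r_i+r_j)·cross = 26.5·-217.0000 = -5750.5000
edge 3: (18,2)→(11.5,36.5)  cross = 18·36.5 − 11.5·2 = 634.0000; (r_i+r_j)·cross = 29.5·634.0000 = 18703.0000
edge 4: (11.5,36.5)→(2,33)  cross = 11.5·33 − 2·36.5 = 306.5000; (r_i+r_j)·cross = 13.5·306.5000 = 4137.7500
Σcross = 477.0000 → A = |Σcross|/2 = 238.5000 mm²
Σ(r_i+r_j)·cross = 14546.0000 → first moment M = |Σ|/6 = 2424.3333
R_c = M/A = 2424.3333/238.5000 = 10.1649 mm
θ = 306° = 5.340708 rad
V = θ·R_c·A = 5.340708·10.1649·238.5000 = 12947.655 mm³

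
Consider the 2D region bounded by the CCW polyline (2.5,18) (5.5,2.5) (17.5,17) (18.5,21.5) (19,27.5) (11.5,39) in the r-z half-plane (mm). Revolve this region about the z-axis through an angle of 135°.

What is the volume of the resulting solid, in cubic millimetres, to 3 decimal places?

Volume = 8196.612 mm³

Profile (r,z), 6 vertices: (2.5,18) (5.5,2.5) (17.5,17) (18.5,21.5) (19,27.5) (11.5,39)
edge 0: (2.5,18)→(5.5,2.5)  cross = 2.5·2.5 − 5.5·18 = -92.7500; (r_i+r_j)·cross = 8·-92.7500 = -742.0000
edge 1: (5.5,2.5)→(17.5,17)  cross = 5.5·17 − 17.5·2.5 = 49.7500; (r_i+r_j)·cross = 23·49.7500 = 1144.2500
edge 2: (17.5,17)→(18.5,21.5)  cross = 17.5·21.5 − 18.5·17 = 61.7500; (r_i+r_j)·cross = 36·61.7500 = 2223.0000
edge 3: (18.5,21.5)→(19,27.5)  cross = 18.5·27.5 − 19·21.5 = 100.2500; (r_i+r_j)·cross = 37.5·100.2500 = 3759.3750
edge 4: (19,27.5)→(11.5,39)  cross = 19·39 − 11.5·27.5 = 424.7500; (r_i+r_j)·cross = 30.5·424.7500 = 12954.8750
edge 5: (11.5,39)→(2.5,18)  cross = 11.5·18 − 2.5·39 = 109.5000; (r_i+r_j)·cross = 14·109.5000 = 1533.0000
Σcross = 653.2500 → A = |Σcross|/2 = 326.6250 mm²
Σ(r_i+r_j)·cross = 20872.5000 → first moment M = |Σ|/6 = 3478.7500
R_c = M/A = 3478.7500/326.6250 = 10.6506 mm
θ = 135° = 2.356194 rad
V = θ·R_c·A = 2.356194·10.6506·326.6250 = 8196.612 mm³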